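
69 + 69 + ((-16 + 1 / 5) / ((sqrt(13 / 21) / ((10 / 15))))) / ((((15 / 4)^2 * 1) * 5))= 138 - 2528 * sqrt(273) / 219375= 137.81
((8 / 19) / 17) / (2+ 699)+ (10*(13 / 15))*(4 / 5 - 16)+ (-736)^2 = 1839339089392 / 3396345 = 541564.27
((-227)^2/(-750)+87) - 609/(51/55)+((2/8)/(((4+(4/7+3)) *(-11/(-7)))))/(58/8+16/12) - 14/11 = -639.74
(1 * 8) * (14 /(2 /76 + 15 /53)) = 32224 /89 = 362.07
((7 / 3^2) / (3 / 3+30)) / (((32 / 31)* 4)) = 7 / 1152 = 0.01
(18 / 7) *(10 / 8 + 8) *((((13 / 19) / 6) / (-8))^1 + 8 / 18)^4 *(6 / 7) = 71008048214917 / 101694317985792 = 0.70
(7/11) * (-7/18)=-49/198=-0.25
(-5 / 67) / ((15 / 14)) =-14 / 201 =-0.07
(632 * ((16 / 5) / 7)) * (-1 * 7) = -2022.40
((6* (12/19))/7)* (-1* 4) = -288/133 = -2.17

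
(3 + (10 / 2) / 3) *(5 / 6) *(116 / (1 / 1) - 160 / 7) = 3260 / 9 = 362.22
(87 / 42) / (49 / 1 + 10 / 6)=87 / 2128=0.04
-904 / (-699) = 904 / 699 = 1.29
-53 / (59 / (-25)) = 22.46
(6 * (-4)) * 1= -24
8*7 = 56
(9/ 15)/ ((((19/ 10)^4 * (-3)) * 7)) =-2000/ 912247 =-0.00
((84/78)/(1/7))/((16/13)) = 49/8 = 6.12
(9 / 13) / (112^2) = 9 / 163072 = 0.00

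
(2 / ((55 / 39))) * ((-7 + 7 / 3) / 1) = -364 / 55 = -6.62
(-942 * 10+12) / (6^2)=-784 / 3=-261.33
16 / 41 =0.39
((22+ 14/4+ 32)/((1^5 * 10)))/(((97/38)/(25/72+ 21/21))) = 437/144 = 3.03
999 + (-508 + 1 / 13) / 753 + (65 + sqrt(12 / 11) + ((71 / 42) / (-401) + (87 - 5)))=2*sqrt(33) / 11 + 62941640201 / 54955446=1146.37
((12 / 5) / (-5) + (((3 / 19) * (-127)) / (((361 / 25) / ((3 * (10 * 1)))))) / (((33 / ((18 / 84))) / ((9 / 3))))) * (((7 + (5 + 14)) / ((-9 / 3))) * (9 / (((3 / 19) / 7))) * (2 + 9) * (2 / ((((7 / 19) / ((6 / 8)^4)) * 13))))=1381320621 / 212800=6491.17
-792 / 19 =-41.68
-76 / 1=-76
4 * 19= 76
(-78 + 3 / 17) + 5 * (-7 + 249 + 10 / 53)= 1020941 / 901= 1133.12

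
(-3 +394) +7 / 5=1962 / 5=392.40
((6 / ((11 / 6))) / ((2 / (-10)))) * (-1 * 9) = 1620 / 11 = 147.27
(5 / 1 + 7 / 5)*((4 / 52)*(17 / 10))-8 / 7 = -696 / 2275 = -0.31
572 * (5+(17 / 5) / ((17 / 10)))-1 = 4003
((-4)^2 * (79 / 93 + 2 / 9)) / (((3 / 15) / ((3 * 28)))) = 669760 / 93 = 7201.72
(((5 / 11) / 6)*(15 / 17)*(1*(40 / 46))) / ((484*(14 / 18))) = 1125 / 7285894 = 0.00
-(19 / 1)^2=-361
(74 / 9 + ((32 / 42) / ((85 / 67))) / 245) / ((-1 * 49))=-10790566 / 64286775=-0.17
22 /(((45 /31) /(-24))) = -5456 /15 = -363.73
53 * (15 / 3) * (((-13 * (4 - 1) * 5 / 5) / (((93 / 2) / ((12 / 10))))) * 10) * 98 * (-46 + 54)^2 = -518568960 / 31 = -16728030.97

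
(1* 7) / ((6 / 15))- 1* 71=-107 / 2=-53.50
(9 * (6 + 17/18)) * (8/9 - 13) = -13625/18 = -756.94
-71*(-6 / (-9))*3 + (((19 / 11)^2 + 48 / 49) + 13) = -741344 / 5929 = -125.04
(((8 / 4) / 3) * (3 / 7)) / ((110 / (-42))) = -6 / 55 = -0.11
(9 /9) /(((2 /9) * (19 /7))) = 63 /38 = 1.66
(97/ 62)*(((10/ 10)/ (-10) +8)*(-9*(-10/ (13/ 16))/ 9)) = 61304/ 403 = 152.12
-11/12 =-0.92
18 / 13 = 1.38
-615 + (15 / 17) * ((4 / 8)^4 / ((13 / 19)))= -614.92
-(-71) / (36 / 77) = 5467 / 36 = 151.86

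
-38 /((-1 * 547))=38 /547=0.07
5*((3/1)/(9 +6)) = 1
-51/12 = -17/4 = -4.25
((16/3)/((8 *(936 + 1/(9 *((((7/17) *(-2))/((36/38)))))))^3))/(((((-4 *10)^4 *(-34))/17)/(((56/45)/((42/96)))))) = -2352637/333233208116198380800000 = -0.00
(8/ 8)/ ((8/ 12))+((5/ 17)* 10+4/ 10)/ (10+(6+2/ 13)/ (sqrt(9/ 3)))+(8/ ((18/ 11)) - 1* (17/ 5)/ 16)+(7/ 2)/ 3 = 209449121/ 27111600 - 14768* sqrt(3)/ 188275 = 7.59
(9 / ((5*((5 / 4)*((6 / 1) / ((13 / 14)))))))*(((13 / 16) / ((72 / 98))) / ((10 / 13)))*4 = 15379 / 12000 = 1.28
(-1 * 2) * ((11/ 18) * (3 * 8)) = -88/ 3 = -29.33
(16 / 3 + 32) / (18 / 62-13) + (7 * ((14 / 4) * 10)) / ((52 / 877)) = 126894943 / 30732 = 4129.08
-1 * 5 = -5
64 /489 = 0.13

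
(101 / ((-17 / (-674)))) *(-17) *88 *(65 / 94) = -4142375.32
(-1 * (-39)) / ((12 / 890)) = 5785 / 2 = 2892.50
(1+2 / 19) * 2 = 2.21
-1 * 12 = -12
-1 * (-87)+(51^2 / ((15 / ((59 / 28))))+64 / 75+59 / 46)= 21953051 / 48300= 454.51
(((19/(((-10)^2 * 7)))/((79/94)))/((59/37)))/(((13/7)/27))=0.29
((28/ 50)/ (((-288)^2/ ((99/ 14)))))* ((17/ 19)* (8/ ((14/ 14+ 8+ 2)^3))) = 17/ 66211200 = 0.00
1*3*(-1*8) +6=-18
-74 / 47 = -1.57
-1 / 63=-0.02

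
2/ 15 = 0.13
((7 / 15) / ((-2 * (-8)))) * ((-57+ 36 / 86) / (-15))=0.11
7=7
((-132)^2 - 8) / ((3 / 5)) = 87080 / 3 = 29026.67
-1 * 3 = -3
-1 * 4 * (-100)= 400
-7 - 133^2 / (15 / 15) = -17696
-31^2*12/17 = -11532/17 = -678.35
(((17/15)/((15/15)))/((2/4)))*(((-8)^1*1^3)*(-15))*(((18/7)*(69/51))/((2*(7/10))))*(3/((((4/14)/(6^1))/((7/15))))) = 19872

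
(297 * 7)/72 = 231/8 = 28.88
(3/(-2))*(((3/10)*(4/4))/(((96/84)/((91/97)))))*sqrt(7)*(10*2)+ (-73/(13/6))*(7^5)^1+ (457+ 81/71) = -522241222/923 - 5733*sqrt(7)/776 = -565828.02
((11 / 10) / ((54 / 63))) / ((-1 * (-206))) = 77 / 12360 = 0.01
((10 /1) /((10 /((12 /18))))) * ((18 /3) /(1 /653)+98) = 8032 /3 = 2677.33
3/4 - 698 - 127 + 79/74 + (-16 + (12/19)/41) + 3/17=-1644391289/1959964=-838.99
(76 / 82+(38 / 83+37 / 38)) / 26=23459 / 258628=0.09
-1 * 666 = -666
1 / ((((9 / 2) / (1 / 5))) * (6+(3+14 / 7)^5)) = 2 / 140895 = 0.00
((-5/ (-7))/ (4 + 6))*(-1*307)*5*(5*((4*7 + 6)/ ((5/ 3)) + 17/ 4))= -756755/ 56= -13513.48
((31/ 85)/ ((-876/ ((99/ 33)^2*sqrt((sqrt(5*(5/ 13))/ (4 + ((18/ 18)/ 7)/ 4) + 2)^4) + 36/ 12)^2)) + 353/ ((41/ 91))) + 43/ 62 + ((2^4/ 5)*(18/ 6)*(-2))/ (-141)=32013422659370831496281/ 40855042272733411060 - 34634673864*sqrt(13)/ 302617344913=783.17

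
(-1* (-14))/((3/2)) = 28/3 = 9.33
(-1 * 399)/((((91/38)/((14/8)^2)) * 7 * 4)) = -7581/416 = -18.22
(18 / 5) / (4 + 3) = 18 / 35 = 0.51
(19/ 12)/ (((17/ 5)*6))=95/ 1224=0.08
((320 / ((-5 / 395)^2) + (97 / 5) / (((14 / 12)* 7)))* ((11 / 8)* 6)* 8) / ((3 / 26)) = 279876729704 / 245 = 1142353998.79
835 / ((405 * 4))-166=-53617 / 324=-165.48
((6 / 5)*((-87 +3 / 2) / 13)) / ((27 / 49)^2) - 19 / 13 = -48184 / 1755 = -27.46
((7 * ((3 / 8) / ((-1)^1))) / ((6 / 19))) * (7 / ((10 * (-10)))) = 931 / 1600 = 0.58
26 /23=1.13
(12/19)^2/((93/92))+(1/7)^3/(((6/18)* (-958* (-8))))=11608602405/29418363632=0.39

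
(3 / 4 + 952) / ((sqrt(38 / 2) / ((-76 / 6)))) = -3811 * sqrt(19) / 6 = -2768.63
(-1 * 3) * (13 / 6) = -13 / 2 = -6.50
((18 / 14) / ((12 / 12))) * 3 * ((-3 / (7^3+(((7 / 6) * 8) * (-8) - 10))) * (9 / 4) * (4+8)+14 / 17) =181413 / 92225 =1.97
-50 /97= -0.52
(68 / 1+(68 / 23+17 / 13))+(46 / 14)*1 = 158126 / 2093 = 75.55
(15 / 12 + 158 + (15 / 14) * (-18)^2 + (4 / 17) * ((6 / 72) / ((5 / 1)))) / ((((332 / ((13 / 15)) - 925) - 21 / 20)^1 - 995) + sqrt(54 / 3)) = -6265176707959 / 19027766720151 - 12220974740 * sqrt(2) / 19027766720151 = -0.33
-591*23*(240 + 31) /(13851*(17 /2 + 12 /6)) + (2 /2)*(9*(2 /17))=-40003408 /1648269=-24.27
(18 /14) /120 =3 /280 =0.01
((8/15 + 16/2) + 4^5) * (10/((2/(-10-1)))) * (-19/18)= 1618496/27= 59944.30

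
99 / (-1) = -99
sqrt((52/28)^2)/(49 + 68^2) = 13/32711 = 0.00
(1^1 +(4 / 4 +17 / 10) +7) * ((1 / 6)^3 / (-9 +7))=-107 / 4320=-0.02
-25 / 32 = -0.78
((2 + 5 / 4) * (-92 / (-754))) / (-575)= -1 / 1450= -0.00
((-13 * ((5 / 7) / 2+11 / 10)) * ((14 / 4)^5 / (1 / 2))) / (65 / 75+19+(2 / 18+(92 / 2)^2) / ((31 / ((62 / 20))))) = -14326767 / 166664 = -85.96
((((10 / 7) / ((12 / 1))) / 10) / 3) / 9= 1 / 2268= 0.00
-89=-89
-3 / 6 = -1 / 2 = -0.50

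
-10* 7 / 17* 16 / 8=-140 / 17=-8.24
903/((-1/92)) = -83076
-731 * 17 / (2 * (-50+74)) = -12427 / 48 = -258.90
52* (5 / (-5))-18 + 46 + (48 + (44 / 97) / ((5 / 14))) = 12256 / 485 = 25.27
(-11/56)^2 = 121/3136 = 0.04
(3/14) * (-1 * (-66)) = 99/7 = 14.14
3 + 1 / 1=4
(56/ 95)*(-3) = -1.77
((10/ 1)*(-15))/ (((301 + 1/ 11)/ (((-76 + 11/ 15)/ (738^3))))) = 62095/ 665624682432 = 0.00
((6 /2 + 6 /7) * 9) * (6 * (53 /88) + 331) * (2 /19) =1222.72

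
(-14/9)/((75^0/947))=-13258/9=-1473.11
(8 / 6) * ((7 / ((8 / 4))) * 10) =140 / 3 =46.67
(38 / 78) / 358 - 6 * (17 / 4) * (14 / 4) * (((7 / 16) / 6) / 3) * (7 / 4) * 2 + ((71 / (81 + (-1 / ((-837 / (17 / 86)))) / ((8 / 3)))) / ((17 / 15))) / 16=-3562987335106385 / 472372558165248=-7.54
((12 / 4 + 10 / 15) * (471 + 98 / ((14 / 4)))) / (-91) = -5489 / 273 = -20.11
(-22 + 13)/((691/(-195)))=2.54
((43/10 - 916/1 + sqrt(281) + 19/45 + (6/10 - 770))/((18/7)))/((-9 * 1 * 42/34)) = 2571437/43740 - 17 * sqrt(281)/486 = 58.20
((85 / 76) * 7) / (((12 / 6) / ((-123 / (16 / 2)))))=-73185 / 1216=-60.19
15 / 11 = 1.36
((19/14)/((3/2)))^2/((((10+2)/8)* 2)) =361/1323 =0.27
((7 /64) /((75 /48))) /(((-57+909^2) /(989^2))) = 978121 /11803200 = 0.08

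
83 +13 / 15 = 1258 / 15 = 83.87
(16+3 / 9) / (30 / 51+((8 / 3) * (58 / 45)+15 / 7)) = 262395 / 99091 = 2.65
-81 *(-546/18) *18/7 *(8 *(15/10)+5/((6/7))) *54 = 6084234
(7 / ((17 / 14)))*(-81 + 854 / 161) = -170618 / 391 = -436.36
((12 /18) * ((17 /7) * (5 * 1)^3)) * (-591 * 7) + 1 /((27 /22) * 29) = -655566728 /783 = -837249.97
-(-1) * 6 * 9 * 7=378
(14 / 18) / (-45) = -7 / 405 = -0.02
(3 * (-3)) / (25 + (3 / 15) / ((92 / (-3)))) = -4140 / 11497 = -0.36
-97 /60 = -1.62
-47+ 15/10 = -91/2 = -45.50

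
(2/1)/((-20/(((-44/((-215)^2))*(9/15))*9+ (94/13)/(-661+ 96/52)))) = 15952861/9902550625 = 0.00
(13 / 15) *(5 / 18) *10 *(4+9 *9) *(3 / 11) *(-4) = -22100 / 99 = -223.23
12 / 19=0.63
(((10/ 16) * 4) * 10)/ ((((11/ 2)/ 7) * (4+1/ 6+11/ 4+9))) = 4200/ 2101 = 2.00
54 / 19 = 2.84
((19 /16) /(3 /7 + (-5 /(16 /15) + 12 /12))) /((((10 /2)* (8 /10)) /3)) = -399 /1460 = -0.27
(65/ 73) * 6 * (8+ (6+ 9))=8970/ 73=122.88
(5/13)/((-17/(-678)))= 3390/221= 15.34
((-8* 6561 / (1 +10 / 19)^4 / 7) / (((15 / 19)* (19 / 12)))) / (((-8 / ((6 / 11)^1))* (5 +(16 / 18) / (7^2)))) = 1292814554472 / 86086706915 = 15.02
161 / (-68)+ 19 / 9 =-157 / 612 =-0.26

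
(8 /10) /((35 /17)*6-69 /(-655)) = 8908 /138723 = 0.06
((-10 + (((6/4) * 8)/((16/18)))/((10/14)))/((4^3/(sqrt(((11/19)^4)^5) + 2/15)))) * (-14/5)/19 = -7881693790116391/2795766213557256000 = -0.00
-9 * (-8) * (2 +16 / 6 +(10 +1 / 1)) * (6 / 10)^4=91368 / 625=146.19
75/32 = 2.34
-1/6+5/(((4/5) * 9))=19/36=0.53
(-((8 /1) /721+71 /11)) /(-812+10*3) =51279 /6202042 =0.01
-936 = -936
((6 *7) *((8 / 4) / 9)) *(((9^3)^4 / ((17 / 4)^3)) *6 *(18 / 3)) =6073364752487424 / 4913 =1236182526457.85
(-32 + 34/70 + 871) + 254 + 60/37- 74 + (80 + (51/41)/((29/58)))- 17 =57692769/53095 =1086.60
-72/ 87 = -24/ 29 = -0.83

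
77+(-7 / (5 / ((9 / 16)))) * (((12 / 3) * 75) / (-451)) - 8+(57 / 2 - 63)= 35.02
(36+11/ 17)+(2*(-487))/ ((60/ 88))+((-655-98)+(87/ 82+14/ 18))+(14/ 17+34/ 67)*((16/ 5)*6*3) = -8684819153/ 4202910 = -2066.38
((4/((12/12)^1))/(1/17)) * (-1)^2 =68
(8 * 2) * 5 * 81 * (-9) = -58320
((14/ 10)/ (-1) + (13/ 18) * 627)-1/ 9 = 451.32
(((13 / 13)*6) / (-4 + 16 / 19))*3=-57 / 10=-5.70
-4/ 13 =-0.31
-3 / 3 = -1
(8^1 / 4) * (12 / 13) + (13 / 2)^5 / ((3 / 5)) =19340.02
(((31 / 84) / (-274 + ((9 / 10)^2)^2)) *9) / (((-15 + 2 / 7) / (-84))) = -19530000 / 281544217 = -0.07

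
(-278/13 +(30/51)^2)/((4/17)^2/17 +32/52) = -671857/19756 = -34.01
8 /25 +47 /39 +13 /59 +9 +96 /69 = 16057859 /1323075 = 12.14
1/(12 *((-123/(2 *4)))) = -2/369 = -0.01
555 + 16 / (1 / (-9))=411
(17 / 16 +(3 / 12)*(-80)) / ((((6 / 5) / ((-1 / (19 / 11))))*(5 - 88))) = -5555 / 50464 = -0.11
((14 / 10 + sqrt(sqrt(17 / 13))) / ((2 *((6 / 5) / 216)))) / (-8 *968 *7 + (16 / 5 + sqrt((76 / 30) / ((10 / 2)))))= -0.00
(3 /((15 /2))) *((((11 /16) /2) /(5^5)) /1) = 11 /250000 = 0.00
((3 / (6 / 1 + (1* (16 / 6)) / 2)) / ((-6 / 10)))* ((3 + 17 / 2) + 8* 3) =-1065 / 44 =-24.20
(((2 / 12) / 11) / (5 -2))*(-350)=-175 / 99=-1.77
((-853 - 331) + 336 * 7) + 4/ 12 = 3505/ 3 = 1168.33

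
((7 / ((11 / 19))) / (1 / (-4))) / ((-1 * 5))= 532 / 55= 9.67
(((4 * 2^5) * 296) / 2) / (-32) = -592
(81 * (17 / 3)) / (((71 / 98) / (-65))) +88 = -2917582 / 71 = -41092.70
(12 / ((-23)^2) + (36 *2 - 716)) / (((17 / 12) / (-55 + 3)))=212574336 / 8993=23637.76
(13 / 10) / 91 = 1 / 70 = 0.01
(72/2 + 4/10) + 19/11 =38.13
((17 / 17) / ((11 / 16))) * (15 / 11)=240 / 121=1.98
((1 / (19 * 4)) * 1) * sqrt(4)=1 / 38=0.03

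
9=9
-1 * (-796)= 796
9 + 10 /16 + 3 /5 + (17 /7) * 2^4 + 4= 14863 /280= 53.08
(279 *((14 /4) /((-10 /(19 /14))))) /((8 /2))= -33.13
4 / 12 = 1 / 3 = 0.33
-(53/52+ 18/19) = -1943/988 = -1.97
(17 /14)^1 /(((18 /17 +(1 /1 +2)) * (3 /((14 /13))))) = 289 /2691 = 0.11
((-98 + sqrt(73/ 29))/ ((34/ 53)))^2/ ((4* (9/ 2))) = 260852167/ 201144 - 137641* sqrt(2117)/ 150858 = 1254.86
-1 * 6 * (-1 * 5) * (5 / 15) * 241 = 2410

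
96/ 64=3/ 2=1.50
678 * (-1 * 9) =-6102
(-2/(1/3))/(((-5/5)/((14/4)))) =21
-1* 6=-6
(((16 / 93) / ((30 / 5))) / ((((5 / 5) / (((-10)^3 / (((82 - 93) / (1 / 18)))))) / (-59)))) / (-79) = 236000 / 2182059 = 0.11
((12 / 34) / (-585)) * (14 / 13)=-28 / 43095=-0.00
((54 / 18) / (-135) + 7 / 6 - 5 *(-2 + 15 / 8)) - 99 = -35003 / 360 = -97.23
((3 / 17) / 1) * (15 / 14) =45 / 238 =0.19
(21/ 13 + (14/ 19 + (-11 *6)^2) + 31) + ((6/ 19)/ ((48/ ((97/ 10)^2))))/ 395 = 342597842317/ 78052000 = 4389.35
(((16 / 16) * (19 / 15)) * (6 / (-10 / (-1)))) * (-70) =-266 / 5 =-53.20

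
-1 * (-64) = 64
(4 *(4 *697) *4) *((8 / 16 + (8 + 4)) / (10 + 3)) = 557600 / 13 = 42892.31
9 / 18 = 1 / 2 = 0.50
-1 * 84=-84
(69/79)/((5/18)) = 1242/395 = 3.14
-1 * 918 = -918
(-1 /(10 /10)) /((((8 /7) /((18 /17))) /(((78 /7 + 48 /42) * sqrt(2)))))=-387 * sqrt(2) /34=-16.10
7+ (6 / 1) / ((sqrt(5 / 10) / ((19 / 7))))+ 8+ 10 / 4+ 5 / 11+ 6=114 * sqrt(2) / 7+ 527 / 22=46.99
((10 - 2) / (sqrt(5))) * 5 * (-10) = -80 * sqrt(5) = -178.89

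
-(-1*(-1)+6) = -7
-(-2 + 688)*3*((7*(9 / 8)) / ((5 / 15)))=-194481 / 4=-48620.25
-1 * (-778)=778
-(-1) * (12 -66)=-54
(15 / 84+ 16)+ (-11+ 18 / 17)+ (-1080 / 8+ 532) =191941 / 476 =403.24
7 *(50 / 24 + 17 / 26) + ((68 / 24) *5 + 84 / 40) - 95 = -15489 / 260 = -59.57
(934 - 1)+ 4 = 937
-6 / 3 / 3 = -0.67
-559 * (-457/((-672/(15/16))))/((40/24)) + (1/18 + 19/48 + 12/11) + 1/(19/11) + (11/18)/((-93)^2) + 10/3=-12150159903797/58307268096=-208.38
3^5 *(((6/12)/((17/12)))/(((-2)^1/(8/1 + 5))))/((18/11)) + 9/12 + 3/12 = -11549/34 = -339.68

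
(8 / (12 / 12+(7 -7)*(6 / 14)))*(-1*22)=-176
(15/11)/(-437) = -0.00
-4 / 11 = -0.36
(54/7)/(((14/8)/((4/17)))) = 1.04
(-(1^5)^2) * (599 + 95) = -694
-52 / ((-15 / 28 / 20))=5824 / 3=1941.33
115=115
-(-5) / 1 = 5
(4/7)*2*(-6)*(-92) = 4416/7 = 630.86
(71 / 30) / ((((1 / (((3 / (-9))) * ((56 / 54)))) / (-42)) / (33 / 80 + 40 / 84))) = 30.54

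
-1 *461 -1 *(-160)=-301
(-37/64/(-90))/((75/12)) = 37/36000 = 0.00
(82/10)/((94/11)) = 451/470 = 0.96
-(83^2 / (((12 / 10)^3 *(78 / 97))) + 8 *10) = -84876965 / 16848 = -5037.81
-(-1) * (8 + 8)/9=16/9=1.78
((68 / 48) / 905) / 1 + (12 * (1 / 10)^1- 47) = -497371 / 10860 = -45.80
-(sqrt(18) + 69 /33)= -3* sqrt(2) -23 /11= -6.33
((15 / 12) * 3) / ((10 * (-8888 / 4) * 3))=-1 / 17776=-0.00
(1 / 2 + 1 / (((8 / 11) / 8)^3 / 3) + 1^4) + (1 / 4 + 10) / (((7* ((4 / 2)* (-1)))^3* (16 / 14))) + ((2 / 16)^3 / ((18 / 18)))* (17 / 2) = 200428701 / 50176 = 3994.51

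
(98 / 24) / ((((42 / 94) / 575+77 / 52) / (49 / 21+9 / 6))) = 56563325 / 5353758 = 10.57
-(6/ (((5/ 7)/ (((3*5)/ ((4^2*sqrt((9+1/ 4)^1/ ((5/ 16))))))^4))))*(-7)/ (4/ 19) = 0.25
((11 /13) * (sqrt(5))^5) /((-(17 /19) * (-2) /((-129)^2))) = 439874.16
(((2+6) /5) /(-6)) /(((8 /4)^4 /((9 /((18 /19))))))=-0.16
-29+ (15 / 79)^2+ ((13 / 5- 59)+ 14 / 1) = -2226912 / 31205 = -71.36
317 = 317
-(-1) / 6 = 1 / 6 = 0.17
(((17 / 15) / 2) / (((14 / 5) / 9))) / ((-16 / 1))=-51 / 448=-0.11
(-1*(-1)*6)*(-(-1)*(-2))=-12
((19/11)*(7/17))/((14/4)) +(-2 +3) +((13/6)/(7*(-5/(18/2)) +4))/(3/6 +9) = 3.26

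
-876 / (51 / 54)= -15768 / 17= -927.53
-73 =-73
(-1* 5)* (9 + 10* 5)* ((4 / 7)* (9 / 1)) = -10620 / 7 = -1517.14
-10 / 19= -0.53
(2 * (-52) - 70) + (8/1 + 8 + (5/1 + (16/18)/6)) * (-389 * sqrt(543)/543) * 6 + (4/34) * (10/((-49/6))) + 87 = -444238 * sqrt(543)/4887 - 72591/833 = -2205.37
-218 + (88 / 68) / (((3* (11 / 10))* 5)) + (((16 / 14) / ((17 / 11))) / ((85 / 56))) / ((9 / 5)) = -566110 / 2601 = -217.65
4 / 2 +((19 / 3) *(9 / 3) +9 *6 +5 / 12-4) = 857 / 12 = 71.42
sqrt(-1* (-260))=2* sqrt(65)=16.12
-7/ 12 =-0.58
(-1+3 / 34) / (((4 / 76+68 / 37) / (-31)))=675583 / 45186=14.95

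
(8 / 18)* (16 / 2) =32 / 9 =3.56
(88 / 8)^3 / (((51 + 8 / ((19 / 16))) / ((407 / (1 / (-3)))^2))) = 37701878049 / 1097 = 34368165.95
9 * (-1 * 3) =-27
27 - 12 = 15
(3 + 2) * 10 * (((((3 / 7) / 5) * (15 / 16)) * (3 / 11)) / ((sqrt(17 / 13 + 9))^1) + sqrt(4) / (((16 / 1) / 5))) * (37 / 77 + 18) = 960525 * sqrt(1742) / 6355888 + 177875 / 308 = 583.82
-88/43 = -2.05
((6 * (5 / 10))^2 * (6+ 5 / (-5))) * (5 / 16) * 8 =225 / 2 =112.50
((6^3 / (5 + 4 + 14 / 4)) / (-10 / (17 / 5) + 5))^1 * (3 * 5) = 22032 / 175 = 125.90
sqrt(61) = 7.81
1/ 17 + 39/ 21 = 228/ 119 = 1.92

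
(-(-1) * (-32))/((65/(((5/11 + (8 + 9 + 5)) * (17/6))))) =-31.32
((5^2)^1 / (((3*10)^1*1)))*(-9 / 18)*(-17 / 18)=85 / 216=0.39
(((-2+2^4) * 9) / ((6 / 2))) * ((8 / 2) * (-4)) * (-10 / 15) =448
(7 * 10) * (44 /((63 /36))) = 1760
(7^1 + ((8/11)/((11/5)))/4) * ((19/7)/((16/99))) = 146547/1232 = 118.95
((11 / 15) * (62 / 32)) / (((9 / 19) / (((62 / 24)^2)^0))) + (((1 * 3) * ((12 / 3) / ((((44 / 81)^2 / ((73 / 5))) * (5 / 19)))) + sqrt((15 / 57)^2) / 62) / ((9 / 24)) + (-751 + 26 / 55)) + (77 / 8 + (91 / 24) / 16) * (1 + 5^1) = 16404742713793 / 3078820800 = 5328.26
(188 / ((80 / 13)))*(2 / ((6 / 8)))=1222 / 15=81.47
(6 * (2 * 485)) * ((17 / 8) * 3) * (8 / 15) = 19788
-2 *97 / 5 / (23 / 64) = -12416 / 115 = -107.97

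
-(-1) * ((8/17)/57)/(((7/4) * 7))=32/47481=0.00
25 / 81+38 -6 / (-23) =71855 / 1863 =38.57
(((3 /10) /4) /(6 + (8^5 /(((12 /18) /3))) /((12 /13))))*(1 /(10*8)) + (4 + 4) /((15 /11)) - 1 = 276426667 /56800000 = 4.87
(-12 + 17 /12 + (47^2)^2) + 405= 58560905 /12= 4880075.42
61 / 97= 0.63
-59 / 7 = -8.43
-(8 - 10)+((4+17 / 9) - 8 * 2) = -73 / 9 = -8.11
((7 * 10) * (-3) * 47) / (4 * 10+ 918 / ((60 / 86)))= -7.28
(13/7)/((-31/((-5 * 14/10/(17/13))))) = 169/527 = 0.32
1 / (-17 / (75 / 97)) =-75 / 1649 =-0.05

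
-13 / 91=-0.14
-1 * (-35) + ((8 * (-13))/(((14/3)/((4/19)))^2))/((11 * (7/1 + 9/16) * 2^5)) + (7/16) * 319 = 65758526835/376704944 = 174.56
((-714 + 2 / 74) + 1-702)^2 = 2740941316 / 1369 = 2002148.51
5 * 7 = 35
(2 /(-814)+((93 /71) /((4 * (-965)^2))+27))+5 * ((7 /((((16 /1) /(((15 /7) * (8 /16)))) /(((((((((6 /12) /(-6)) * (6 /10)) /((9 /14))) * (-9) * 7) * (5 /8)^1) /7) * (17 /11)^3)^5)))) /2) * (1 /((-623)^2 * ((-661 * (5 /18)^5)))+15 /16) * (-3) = -9.20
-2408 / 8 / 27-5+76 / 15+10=-1.08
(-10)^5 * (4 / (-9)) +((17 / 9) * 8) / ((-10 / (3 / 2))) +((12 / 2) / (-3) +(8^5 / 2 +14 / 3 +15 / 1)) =2737973 / 45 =60843.84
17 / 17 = 1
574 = 574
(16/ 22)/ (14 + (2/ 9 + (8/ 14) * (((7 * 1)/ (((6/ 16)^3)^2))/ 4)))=729/ 374704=0.00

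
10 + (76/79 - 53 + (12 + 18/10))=-11154/395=-28.24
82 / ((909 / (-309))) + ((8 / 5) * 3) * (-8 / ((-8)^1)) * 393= 2815666 / 1515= 1858.53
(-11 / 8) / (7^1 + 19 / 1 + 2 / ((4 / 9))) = -11 / 244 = -0.05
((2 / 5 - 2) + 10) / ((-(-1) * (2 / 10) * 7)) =6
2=2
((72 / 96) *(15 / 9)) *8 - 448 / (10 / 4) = -846 / 5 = -169.20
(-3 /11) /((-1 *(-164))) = -3 /1804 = -0.00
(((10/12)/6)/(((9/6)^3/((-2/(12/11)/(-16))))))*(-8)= -55/1458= -0.04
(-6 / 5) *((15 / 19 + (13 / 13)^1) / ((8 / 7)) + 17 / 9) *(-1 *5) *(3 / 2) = 2363 / 76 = 31.09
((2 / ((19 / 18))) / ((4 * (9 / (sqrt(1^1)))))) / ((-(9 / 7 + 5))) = -7 / 836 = -0.01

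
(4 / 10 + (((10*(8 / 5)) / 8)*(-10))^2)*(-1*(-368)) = 736736 / 5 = 147347.20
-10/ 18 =-5/ 9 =-0.56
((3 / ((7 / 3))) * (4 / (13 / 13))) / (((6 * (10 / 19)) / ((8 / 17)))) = 456 / 595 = 0.77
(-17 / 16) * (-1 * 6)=51 / 8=6.38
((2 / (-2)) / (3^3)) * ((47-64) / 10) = 17 / 270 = 0.06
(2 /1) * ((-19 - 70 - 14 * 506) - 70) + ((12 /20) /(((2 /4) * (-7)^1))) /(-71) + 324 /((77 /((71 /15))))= -395430316 /27335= -14466.08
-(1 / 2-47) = 93 / 2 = 46.50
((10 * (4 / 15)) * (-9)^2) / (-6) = -36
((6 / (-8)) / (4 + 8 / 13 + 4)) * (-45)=1755 / 448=3.92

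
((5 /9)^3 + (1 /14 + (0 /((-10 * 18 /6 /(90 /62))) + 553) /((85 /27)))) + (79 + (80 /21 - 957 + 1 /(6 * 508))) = -698.29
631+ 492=1123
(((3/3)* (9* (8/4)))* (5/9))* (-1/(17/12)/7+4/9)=3680/1071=3.44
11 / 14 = 0.79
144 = 144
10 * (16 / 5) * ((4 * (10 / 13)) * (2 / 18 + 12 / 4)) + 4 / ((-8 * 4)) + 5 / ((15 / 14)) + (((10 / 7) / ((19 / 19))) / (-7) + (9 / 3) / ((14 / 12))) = 14366155 / 45864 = 313.23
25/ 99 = 0.25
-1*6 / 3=-2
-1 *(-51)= 51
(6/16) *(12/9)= 1/2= 0.50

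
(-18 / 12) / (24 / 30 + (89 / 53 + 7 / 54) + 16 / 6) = -21465 / 75493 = -0.28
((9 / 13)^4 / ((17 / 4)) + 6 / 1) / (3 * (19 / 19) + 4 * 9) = 979822 / 6311981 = 0.16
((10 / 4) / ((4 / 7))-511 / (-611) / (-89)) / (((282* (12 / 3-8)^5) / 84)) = -13294239 / 10468610048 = -0.00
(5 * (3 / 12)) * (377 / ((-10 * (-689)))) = 29 / 424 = 0.07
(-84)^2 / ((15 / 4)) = 9408 / 5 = 1881.60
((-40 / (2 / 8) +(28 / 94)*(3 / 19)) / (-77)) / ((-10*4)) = -71419 / 1375220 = -0.05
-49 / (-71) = 49 / 71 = 0.69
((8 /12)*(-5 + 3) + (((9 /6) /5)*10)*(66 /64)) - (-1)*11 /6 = 115 /32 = 3.59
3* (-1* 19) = -57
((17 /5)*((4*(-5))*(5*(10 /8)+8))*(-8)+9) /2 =7761 /2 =3880.50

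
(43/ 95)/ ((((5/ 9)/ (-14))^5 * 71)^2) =43368450612139014663168/ 4676708984375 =9273284003.14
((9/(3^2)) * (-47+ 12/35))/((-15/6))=3266/175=18.66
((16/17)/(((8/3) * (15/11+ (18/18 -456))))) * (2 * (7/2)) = -231/42415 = -0.01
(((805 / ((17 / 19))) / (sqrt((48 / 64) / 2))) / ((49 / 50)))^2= 95484500000 / 42483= 2247593.15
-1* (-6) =6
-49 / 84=-7 / 12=-0.58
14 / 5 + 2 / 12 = 89 / 30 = 2.97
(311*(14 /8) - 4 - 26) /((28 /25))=51425 /112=459.15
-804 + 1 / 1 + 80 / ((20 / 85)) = -463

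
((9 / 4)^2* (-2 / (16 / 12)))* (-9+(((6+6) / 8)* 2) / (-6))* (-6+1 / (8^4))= -113462775 / 262144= -432.83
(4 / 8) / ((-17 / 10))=-5 / 17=-0.29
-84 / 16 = -21 / 4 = -5.25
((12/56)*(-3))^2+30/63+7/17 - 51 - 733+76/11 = -85302731/109956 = -775.79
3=3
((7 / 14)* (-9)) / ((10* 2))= -9 / 40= -0.22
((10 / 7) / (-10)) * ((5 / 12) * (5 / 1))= -25 / 84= -0.30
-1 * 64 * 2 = -128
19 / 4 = 4.75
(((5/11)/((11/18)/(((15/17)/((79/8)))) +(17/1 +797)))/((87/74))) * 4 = 1065600/565591147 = 0.00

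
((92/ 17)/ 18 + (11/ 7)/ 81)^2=9517225/ 92910321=0.10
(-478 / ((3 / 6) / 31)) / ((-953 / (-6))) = -177816 / 953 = -186.59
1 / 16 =0.06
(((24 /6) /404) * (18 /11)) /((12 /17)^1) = 0.02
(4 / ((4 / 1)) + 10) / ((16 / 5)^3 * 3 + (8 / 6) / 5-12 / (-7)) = 28875 / 263248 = 0.11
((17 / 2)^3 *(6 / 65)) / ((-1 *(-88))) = 14739 / 22880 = 0.64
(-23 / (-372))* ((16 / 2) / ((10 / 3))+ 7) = 1081 / 1860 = 0.58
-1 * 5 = -5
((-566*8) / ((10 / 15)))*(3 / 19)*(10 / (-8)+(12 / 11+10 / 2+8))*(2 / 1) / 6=-959370 / 209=-4590.29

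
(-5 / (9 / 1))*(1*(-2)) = 10 / 9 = 1.11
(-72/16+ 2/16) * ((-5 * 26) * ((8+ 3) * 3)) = 75075/4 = 18768.75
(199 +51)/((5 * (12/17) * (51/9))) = 25/2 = 12.50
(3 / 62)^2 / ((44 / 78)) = 0.00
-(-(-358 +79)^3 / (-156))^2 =-52406204859369 / 2704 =-19380992921.36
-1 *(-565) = 565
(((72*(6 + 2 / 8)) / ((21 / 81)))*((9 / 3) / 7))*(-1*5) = -182250 / 49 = -3719.39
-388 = -388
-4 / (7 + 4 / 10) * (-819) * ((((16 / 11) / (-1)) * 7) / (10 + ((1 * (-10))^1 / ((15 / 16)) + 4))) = -550368 / 407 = -1352.26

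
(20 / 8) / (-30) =-1 / 12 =-0.08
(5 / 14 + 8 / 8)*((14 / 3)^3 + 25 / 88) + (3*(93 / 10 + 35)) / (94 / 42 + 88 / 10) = 150.35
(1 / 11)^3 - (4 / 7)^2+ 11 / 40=-132471 / 2608760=-0.05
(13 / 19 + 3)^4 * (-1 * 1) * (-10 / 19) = 240100000 / 2476099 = 96.97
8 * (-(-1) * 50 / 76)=100 / 19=5.26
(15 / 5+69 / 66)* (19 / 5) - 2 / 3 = 4853 / 330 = 14.71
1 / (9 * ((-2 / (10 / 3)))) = -5 / 27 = -0.19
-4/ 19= -0.21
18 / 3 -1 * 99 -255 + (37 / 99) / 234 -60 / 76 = -153520379 / 440154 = -348.79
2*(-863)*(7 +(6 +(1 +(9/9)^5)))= -25890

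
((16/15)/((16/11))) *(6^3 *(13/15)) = 137.28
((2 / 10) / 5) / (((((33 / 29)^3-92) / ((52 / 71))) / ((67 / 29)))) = -43732 / 58491575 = -0.00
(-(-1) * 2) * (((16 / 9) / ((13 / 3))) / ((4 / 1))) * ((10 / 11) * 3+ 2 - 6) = -0.26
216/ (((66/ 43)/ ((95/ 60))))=2451/ 11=222.82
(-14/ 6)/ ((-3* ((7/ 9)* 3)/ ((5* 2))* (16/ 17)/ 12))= 85/ 2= 42.50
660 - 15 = 645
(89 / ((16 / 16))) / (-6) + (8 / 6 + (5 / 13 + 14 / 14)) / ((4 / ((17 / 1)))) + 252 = 9700 / 39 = 248.72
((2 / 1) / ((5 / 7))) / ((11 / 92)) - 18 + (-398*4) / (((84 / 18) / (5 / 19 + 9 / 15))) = -2114342 / 7315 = -289.04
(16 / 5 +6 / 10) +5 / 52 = 1013 / 260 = 3.90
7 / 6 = 1.17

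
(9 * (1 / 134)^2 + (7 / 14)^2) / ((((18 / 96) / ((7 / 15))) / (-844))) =-106296736 / 202005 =-526.21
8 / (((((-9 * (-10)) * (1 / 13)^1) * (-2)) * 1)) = -26 / 45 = -0.58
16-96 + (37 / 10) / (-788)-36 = -116.00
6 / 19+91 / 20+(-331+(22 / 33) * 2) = -370273 / 1140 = -324.80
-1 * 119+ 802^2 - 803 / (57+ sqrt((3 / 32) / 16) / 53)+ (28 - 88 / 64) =680944 * sqrt(6) / 4672737789+ 8013403105238211 / 12460634104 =643097.54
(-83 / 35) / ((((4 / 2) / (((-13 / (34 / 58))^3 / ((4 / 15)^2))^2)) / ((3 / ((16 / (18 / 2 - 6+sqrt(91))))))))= -7238398355095090555125*sqrt(91) / 1384144756736 - 21715195065285271665375 / 1384144756736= -65574871477.53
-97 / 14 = -6.93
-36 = -36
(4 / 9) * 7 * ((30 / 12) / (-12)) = -35 / 54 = -0.65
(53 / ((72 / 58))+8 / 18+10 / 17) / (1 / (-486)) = -722547 / 34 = -21251.38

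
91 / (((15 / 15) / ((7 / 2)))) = 637 / 2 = 318.50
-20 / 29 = -0.69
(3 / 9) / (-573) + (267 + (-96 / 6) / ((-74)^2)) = 267.00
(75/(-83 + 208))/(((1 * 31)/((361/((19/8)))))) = 456/155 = 2.94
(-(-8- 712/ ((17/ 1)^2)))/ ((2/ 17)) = 1512/ 17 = 88.94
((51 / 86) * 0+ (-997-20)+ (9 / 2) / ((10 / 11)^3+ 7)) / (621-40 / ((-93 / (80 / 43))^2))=-111799007526933 / 68303881599238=-1.64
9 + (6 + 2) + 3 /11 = 190 /11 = 17.27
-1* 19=-19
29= 29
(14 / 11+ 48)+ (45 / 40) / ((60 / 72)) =11137 / 220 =50.62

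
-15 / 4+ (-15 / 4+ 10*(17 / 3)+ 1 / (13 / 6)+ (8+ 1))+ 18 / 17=79145 / 1326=59.69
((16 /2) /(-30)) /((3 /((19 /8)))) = -0.21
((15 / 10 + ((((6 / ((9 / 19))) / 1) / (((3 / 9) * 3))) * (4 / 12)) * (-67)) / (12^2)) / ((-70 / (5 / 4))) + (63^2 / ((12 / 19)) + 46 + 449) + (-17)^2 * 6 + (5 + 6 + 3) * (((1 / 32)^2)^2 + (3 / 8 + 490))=4571597002625 / 297271296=15378.53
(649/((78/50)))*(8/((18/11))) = 713900/351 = 2033.90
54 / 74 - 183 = -6744 / 37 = -182.27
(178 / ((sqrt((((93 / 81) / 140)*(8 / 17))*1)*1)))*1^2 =267*sqrt(110670) / 31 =2865.26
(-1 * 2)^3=-8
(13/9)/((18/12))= 26/27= 0.96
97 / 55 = 1.76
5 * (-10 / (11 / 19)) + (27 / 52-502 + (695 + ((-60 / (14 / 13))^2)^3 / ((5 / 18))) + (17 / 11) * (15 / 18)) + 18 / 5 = 108686957402867866117 / 1009428420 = 107671782614.23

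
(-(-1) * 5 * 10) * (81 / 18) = 225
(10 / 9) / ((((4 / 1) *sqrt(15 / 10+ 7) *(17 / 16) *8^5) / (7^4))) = 12005 *sqrt(34) / 10653696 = 0.01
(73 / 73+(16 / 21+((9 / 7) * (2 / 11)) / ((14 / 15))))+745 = 1207919 / 1617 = 747.01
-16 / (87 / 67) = -12.32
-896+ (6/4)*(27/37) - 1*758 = -122315/74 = -1652.91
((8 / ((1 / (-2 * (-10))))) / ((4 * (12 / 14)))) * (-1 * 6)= -280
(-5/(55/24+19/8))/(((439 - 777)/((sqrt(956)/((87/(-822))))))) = -2055*sqrt(239)/34307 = -0.93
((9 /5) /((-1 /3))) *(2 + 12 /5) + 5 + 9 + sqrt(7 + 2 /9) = -244 /25 + sqrt(65) /3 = -7.07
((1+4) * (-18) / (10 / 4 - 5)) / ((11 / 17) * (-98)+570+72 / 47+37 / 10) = 287640 / 4089443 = 0.07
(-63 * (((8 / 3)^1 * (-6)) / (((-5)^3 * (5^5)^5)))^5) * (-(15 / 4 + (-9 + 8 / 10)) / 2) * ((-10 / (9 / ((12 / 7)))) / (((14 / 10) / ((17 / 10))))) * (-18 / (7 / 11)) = -471189159936 / 3515577587298101067533452778557741590155921159779802768184132910622707868242287077009677886962890625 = -0.00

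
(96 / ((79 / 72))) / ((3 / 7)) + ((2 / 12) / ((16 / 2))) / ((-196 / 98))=1548209 / 7584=204.14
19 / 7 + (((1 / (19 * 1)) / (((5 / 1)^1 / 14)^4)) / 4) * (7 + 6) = 1099589 / 83125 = 13.23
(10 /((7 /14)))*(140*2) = 5600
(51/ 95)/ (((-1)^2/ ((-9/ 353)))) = -459/ 33535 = -0.01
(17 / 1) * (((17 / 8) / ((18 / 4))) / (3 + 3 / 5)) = 1445 / 648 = 2.23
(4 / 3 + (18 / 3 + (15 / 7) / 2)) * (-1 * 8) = -1412 / 21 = -67.24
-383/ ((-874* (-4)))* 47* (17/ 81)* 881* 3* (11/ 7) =-2965610747/ 660744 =-4488.29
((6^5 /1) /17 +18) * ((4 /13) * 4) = 129312 /221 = 585.12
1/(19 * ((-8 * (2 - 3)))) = 0.01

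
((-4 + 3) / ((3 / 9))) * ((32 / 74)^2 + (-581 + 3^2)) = 1715.44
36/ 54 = 2/ 3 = 0.67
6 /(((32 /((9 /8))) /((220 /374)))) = 0.12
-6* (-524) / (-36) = -262 / 3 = -87.33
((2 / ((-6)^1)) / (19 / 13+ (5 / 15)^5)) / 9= -117 / 4630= -0.03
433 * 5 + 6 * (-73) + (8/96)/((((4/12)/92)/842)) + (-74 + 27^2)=21748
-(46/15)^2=-2116/225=-9.40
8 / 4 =2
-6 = -6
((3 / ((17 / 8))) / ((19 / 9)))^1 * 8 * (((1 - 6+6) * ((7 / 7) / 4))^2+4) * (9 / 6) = 10530 / 323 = 32.60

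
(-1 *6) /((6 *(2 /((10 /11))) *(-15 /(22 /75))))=2 /225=0.01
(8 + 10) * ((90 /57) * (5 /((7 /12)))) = 32400 /133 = 243.61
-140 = -140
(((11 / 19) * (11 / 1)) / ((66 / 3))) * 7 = 77 / 38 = 2.03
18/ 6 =3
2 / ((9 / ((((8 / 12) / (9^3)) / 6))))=2 / 59049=0.00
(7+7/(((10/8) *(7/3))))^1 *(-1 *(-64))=3008/5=601.60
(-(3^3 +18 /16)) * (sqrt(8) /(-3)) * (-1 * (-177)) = 13275 * sqrt(2) /4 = 4693.42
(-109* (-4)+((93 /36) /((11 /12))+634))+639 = 18830 /11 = 1711.82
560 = 560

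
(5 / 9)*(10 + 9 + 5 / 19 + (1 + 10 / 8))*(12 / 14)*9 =92.20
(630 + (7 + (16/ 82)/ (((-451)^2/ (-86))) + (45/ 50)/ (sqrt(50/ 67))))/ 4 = 9*sqrt(134)/ 400 + 5312223229/ 33357764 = 159.51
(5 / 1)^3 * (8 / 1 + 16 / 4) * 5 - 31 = 7469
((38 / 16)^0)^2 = 1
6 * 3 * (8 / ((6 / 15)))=360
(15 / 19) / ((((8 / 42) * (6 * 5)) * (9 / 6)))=7 / 76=0.09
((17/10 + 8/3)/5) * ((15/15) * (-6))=-131/25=-5.24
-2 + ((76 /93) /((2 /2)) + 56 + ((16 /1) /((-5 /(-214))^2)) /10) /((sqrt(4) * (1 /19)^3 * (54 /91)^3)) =49036511.97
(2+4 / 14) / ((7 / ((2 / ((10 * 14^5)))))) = 1 / 8235430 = 0.00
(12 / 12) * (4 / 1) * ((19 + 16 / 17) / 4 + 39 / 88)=8121 / 374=21.71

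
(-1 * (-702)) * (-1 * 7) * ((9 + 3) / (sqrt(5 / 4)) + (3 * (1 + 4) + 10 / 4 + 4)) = -158393.58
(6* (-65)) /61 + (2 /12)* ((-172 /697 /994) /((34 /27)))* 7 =-656221227 /102636038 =-6.39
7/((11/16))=112/11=10.18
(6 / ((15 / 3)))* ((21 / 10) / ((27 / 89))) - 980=-72877 / 75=-971.69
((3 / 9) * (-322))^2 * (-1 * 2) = -23040.89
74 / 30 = 37 / 15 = 2.47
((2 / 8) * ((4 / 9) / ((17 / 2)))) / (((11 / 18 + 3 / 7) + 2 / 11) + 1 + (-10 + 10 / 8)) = -616 / 307649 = -0.00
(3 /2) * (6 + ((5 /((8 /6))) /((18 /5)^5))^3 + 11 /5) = 12.30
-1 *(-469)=469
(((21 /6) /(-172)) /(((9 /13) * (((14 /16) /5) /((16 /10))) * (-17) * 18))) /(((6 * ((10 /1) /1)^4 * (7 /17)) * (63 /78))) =169 /3840007500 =0.00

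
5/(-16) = -5/16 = -0.31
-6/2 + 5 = 2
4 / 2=2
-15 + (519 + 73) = 577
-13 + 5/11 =-138/11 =-12.55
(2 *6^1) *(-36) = -432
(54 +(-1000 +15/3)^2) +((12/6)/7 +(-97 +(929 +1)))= 6936386/7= 990912.29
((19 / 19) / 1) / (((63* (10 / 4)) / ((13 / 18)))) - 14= -39677 / 2835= -14.00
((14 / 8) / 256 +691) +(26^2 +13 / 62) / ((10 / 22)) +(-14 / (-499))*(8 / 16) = 34510883067 / 15840256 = 2178.68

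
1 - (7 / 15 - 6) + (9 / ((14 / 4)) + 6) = 1586 / 105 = 15.10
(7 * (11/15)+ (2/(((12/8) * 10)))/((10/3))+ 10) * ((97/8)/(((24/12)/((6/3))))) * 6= 55193/50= 1103.86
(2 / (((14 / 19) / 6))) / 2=57 / 7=8.14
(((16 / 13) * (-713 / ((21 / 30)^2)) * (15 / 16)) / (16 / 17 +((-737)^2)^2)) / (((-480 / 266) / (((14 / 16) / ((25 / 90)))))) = 3454485 / 347745047073008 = 0.00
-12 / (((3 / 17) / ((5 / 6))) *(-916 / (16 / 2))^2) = -680 / 157323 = -0.00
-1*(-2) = 2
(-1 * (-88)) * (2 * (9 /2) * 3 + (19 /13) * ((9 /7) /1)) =2541.36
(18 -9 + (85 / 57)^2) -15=-12269 / 3249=-3.78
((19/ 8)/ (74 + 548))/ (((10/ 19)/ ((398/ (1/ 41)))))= 2945399/ 24880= 118.38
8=8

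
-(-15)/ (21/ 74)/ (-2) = -185/ 7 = -26.43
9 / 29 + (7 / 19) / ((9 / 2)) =1945 / 4959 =0.39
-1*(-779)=779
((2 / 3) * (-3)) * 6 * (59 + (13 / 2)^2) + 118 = -1097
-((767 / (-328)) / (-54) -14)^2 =-194.79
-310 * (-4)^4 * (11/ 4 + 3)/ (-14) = 228160/ 7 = 32594.29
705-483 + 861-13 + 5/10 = 2141/2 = 1070.50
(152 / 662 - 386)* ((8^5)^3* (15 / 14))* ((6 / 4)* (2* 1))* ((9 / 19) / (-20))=45488511279232450560 / 44023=1033289673107976.52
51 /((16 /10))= 255 /8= 31.88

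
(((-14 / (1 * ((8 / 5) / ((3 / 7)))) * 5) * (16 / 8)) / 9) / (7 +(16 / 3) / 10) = -125 / 226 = -0.55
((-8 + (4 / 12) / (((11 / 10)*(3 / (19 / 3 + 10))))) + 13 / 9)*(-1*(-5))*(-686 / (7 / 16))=11422880 / 297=38460.88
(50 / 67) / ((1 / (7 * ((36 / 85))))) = 2520 / 1139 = 2.21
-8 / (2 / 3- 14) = 3 / 5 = 0.60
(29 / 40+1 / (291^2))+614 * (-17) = -35353555331 / 3387240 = -10437.27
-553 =-553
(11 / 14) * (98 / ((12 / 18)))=231 / 2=115.50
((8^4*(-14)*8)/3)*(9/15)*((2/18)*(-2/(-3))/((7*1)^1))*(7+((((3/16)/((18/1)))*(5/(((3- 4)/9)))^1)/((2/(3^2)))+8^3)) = -22583296/45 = -501851.02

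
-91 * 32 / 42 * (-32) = 6656 / 3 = 2218.67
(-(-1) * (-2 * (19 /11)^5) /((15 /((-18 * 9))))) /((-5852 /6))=-21112002 /62004635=-0.34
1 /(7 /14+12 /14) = 14 /19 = 0.74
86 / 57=1.51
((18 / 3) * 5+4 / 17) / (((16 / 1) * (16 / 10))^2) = 6425 / 139264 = 0.05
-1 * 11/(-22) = 1/2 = 0.50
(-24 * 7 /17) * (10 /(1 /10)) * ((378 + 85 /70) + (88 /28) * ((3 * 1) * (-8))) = -5103600 /17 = -300211.76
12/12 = 1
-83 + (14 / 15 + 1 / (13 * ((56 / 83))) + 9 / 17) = -15115411 / 185640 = -81.42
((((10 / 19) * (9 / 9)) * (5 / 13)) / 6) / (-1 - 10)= -25 / 8151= -0.00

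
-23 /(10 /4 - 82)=46 /159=0.29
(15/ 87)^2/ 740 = 5/ 124468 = 0.00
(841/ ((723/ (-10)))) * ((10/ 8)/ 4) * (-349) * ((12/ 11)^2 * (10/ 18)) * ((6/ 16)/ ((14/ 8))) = 36688625/ 204127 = 179.73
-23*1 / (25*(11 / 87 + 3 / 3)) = -0.82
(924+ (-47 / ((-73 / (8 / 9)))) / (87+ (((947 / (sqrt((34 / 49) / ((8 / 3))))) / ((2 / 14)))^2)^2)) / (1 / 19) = 95072004586827270608996020 / 5415356834519666815159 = 17556.00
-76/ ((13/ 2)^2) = -304/ 169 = -1.80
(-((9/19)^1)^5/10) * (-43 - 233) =8148762/12380495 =0.66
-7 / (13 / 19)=-133 / 13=-10.23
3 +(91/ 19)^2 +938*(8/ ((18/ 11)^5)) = 28373253431/ 42633378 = 665.52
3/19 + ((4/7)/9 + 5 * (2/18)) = 310/399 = 0.78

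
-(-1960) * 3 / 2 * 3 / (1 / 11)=97020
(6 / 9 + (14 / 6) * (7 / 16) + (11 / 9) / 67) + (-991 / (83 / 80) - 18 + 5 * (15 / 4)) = -762926921 / 800784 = -952.72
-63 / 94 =-0.67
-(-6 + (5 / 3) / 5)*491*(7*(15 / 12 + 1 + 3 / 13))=2512447 / 52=48316.29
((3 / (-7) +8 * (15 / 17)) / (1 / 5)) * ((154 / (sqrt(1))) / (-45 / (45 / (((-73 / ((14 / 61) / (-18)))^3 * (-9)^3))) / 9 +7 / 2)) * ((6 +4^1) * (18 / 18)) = 595379400 / 177275839073252699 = 0.00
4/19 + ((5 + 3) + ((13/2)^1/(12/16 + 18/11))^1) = 21814/1995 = 10.93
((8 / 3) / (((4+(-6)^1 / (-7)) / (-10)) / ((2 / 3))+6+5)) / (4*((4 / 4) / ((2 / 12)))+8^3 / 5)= 350 / 170403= 0.00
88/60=22/15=1.47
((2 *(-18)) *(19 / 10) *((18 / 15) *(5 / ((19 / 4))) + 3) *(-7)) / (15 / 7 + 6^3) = 23814 / 2545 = 9.36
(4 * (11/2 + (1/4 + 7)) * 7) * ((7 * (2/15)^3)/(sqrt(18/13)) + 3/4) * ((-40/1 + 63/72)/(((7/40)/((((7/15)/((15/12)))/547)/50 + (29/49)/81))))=-52852944937/120613500 - 211411779748 * sqrt(26)/130844109375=-446.44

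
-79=-79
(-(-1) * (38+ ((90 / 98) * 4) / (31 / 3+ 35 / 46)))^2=8268856815844 / 5627850361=1469.27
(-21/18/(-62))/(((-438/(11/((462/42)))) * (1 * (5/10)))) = -7/81468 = -0.00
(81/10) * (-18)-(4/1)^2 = -809/5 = -161.80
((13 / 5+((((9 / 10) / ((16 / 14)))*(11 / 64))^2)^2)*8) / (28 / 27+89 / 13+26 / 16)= 627214899017538351 / 286678329589760000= 2.19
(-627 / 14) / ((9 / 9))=-627 / 14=-44.79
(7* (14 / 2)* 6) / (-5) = -294 / 5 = -58.80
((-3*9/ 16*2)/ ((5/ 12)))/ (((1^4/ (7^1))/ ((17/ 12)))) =-3213/ 40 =-80.32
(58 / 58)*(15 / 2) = 15 / 2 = 7.50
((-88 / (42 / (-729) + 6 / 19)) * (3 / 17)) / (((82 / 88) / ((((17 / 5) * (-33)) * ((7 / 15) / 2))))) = 258099534 / 152725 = 1689.96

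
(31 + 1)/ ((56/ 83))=332/ 7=47.43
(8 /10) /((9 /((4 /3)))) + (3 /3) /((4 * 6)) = 173 /1080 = 0.16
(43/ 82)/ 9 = 0.06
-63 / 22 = -2.86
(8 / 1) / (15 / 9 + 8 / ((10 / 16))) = 120 / 217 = 0.55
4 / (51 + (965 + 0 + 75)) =0.00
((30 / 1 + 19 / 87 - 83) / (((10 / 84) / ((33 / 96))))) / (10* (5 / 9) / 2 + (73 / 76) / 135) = -45347148 / 828617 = -54.73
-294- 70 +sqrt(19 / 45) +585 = sqrt(95) / 15 +221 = 221.65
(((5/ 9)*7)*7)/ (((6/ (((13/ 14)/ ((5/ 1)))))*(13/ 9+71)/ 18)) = 273/ 1304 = 0.21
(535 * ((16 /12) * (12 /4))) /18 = 1070 /9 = 118.89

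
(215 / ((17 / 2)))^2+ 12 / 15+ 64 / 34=928376 / 1445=642.47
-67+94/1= 27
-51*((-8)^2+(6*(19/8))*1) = -15963/4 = -3990.75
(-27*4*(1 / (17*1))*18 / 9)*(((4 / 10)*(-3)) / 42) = 216 / 595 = 0.36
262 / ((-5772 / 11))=-1441 / 2886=-0.50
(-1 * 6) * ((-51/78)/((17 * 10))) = 3/130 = 0.02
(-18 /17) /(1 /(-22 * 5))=1980 /17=116.47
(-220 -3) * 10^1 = -2230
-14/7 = -2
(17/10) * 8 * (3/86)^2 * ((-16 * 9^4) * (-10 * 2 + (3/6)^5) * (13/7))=8338840731/129430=64427.42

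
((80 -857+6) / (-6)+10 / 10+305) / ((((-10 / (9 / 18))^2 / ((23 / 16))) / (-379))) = -591.80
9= 9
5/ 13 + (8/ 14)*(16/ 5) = 1007/ 455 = 2.21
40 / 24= 5 / 3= 1.67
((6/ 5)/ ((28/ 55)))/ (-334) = -33/ 4676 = -0.01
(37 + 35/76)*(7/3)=6643/76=87.41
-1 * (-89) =89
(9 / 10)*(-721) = -6489 / 10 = -648.90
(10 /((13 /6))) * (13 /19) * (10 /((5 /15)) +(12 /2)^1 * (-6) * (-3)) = 8280 /19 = 435.79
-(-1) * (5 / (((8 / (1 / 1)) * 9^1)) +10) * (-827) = -599575 / 72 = -8327.43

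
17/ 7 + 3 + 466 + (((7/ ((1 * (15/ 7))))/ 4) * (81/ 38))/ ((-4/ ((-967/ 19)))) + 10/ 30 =493.91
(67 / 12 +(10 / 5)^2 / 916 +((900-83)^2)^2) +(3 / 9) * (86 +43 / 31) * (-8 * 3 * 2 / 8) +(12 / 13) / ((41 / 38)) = 20229905647155188165 / 45405204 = 445541564952.67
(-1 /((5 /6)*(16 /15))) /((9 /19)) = -19 /8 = -2.38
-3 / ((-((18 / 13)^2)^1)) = 169 / 108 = 1.56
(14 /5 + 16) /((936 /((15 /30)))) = 47 /4680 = 0.01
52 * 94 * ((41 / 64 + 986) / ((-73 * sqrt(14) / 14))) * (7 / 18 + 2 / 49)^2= -75916423115 * sqrt(14) / 6223392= -45642.83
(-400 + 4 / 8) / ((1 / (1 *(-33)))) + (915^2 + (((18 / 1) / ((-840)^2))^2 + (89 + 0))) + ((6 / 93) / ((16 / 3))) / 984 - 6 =1661068957653771271 / 1953069440000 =850491.50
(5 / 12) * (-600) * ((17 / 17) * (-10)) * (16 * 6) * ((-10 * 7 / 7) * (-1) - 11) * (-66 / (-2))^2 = -261360000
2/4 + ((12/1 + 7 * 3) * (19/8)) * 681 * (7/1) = 2988913/8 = 373614.12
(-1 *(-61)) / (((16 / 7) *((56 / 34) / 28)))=7259 / 16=453.69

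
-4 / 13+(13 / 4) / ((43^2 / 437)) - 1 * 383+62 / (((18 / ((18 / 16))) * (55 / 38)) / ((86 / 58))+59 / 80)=-2994519347145 / 7906346188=-378.75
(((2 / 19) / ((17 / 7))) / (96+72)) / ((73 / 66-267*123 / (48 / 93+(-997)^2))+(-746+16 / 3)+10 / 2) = -17839855 / 50795150971754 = -0.00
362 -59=303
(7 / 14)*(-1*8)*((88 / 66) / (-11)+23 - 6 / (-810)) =-135944 / 1485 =-91.54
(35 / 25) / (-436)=-7 / 2180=-0.00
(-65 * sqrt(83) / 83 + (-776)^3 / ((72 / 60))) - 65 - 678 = -389407896.80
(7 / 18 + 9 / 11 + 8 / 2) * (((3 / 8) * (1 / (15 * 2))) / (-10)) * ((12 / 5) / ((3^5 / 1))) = -0.00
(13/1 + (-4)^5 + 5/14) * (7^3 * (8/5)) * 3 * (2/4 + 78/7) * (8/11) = -774912432/55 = -14089316.95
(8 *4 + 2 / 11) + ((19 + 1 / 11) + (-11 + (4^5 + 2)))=11729 / 11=1066.27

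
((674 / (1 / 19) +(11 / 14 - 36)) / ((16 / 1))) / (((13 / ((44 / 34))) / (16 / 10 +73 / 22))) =96725931 / 247520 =390.78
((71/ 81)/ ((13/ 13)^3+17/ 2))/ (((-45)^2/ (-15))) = -142/ 207765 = -0.00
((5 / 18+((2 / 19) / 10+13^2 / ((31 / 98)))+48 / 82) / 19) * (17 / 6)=19772031271 / 247768740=79.80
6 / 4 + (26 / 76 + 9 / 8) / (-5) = 917 / 760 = 1.21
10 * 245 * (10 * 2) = 49000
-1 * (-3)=3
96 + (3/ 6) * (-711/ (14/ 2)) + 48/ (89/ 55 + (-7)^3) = 1481031/ 32858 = 45.07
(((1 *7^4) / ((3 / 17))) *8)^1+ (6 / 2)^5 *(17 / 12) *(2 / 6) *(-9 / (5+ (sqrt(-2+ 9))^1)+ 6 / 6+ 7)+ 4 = 459 *sqrt(7) / 8+ 2627531 / 24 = 109632.26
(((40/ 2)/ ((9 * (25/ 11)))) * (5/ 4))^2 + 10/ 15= 175/ 81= 2.16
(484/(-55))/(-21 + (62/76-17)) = 1672/7065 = 0.24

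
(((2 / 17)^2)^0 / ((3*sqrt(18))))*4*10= 20*sqrt(2) / 9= 3.14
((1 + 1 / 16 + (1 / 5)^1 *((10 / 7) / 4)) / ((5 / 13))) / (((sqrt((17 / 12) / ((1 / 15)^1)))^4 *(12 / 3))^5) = 105664 / 689060415192529296875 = 0.00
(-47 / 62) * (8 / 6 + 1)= -329 / 186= -1.77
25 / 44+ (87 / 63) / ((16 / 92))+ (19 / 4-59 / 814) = 450809 / 34188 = 13.19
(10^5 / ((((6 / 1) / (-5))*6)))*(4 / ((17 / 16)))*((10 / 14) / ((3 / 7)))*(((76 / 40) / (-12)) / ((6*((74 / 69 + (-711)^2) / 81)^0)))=9500000 / 4131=2299.69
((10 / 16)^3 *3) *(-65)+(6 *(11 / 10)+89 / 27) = -37.71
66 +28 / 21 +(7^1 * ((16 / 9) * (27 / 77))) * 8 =3374 / 33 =102.24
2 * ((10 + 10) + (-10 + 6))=32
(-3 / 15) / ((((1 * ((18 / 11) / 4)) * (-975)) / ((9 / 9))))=0.00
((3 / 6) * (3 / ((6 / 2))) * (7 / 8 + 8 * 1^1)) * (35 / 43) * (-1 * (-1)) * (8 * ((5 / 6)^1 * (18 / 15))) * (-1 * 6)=-7455 / 43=-173.37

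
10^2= 100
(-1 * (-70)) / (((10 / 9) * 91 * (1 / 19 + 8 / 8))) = 171 / 260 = 0.66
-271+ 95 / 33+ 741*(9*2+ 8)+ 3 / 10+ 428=6410639 / 330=19426.18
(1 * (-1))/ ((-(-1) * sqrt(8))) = -0.35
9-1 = 8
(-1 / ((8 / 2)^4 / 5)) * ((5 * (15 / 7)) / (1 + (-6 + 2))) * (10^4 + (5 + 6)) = 1251375 / 1792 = 698.31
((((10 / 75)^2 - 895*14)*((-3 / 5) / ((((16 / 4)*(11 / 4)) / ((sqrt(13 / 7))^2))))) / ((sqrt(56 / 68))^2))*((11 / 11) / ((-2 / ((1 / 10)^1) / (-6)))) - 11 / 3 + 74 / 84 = 154824904 / 336875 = 459.59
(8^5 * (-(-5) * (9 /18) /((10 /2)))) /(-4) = -4096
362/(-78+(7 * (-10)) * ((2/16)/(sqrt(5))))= -451776/97099+10136 * sqrt(5)/97099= -4.42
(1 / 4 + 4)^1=17 / 4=4.25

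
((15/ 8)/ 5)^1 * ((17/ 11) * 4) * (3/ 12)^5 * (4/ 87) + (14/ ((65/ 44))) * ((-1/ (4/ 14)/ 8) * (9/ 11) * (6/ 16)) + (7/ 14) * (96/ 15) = 4093629/ 2123264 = 1.93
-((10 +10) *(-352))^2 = -49561600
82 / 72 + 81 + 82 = 5909 / 36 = 164.14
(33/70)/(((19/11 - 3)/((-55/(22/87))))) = 31581/392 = 80.56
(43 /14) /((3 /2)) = 43 /21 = 2.05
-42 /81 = -14 /27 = -0.52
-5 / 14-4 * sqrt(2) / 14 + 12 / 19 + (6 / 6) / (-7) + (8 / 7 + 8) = 2467 / 266-2 * sqrt(2) / 7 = 8.87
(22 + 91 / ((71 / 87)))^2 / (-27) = -89851441 / 136107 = -660.15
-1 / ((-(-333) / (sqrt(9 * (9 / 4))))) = -1 / 74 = -0.01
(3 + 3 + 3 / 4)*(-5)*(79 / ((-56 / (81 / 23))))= 863865 / 5152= 167.68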